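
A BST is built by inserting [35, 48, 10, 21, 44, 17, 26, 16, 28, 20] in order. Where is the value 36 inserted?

Starting tree (level order): [35, 10, 48, None, 21, 44, None, 17, 26, None, None, 16, 20, None, 28]
Insertion path: 35 -> 48 -> 44
Result: insert 36 as left child of 44
Final tree (level order): [35, 10, 48, None, 21, 44, None, 17, 26, 36, None, 16, 20, None, 28]


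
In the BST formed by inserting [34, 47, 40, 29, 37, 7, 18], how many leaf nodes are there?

Tree built from: [34, 47, 40, 29, 37, 7, 18]
Tree (level-order array): [34, 29, 47, 7, None, 40, None, None, 18, 37]
Rule: A leaf has 0 children.
Per-node child counts:
  node 34: 2 child(ren)
  node 29: 1 child(ren)
  node 7: 1 child(ren)
  node 18: 0 child(ren)
  node 47: 1 child(ren)
  node 40: 1 child(ren)
  node 37: 0 child(ren)
Matching nodes: [18, 37]
Count of leaf nodes: 2


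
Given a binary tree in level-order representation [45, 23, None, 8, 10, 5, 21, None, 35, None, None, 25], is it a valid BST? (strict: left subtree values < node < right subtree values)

Level-order array: [45, 23, None, 8, 10, 5, 21, None, 35, None, None, 25]
Validate using subtree bounds (lo, hi): at each node, require lo < value < hi,
then recurse left with hi=value and right with lo=value.
Preorder trace (stopping at first violation):
  at node 45 with bounds (-inf, +inf): OK
  at node 23 with bounds (-inf, 45): OK
  at node 8 with bounds (-inf, 23): OK
  at node 5 with bounds (-inf, 8): OK
  at node 21 with bounds (8, 23): OK
  at node 25 with bounds (8, 21): VIOLATION
Node 25 violates its bound: not (8 < 25 < 21).
Result: Not a valid BST


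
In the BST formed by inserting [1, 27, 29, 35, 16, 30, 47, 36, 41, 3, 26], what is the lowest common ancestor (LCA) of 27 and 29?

Tree insertion order: [1, 27, 29, 35, 16, 30, 47, 36, 41, 3, 26]
Tree (level-order array): [1, None, 27, 16, 29, 3, 26, None, 35, None, None, None, None, 30, 47, None, None, 36, None, None, 41]
In a BST, the LCA of p=27, q=29 is the first node v on the
root-to-leaf path with p <= v <= q (go left if both < v, right if both > v).
Walk from root:
  at 1: both 27 and 29 > 1, go right
  at 27: 27 <= 27 <= 29, this is the LCA
LCA = 27


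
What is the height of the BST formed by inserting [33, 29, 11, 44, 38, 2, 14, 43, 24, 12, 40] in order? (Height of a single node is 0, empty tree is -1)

Insertion order: [33, 29, 11, 44, 38, 2, 14, 43, 24, 12, 40]
Tree (level-order array): [33, 29, 44, 11, None, 38, None, 2, 14, None, 43, None, None, 12, 24, 40]
Compute height bottom-up (empty subtree = -1):
  height(2) = 1 + max(-1, -1) = 0
  height(12) = 1 + max(-1, -1) = 0
  height(24) = 1 + max(-1, -1) = 0
  height(14) = 1 + max(0, 0) = 1
  height(11) = 1 + max(0, 1) = 2
  height(29) = 1 + max(2, -1) = 3
  height(40) = 1 + max(-1, -1) = 0
  height(43) = 1 + max(0, -1) = 1
  height(38) = 1 + max(-1, 1) = 2
  height(44) = 1 + max(2, -1) = 3
  height(33) = 1 + max(3, 3) = 4
Height = 4


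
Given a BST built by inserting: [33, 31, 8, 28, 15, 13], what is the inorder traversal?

Tree insertion order: [33, 31, 8, 28, 15, 13]
Tree (level-order array): [33, 31, None, 8, None, None, 28, 15, None, 13]
Inorder traversal: [8, 13, 15, 28, 31, 33]


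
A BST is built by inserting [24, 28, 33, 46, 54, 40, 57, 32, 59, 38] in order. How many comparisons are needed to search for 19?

Search path for 19: 24
Found: False
Comparisons: 1


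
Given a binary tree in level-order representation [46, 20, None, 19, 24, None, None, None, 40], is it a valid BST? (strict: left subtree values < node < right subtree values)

Level-order array: [46, 20, None, 19, 24, None, None, None, 40]
Validate using subtree bounds (lo, hi): at each node, require lo < value < hi,
then recurse left with hi=value and right with lo=value.
Preorder trace (stopping at first violation):
  at node 46 with bounds (-inf, +inf): OK
  at node 20 with bounds (-inf, 46): OK
  at node 19 with bounds (-inf, 20): OK
  at node 24 with bounds (20, 46): OK
  at node 40 with bounds (24, 46): OK
No violation found at any node.
Result: Valid BST


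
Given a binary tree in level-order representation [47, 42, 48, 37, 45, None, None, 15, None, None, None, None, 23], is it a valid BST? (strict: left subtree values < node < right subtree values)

Level-order array: [47, 42, 48, 37, 45, None, None, 15, None, None, None, None, 23]
Validate using subtree bounds (lo, hi): at each node, require lo < value < hi,
then recurse left with hi=value and right with lo=value.
Preorder trace (stopping at first violation):
  at node 47 with bounds (-inf, +inf): OK
  at node 42 with bounds (-inf, 47): OK
  at node 37 with bounds (-inf, 42): OK
  at node 15 with bounds (-inf, 37): OK
  at node 23 with bounds (15, 37): OK
  at node 45 with bounds (42, 47): OK
  at node 48 with bounds (47, +inf): OK
No violation found at any node.
Result: Valid BST


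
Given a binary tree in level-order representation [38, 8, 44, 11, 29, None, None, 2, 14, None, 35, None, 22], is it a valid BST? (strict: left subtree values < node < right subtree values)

Level-order array: [38, 8, 44, 11, 29, None, None, 2, 14, None, 35, None, 22]
Validate using subtree bounds (lo, hi): at each node, require lo < value < hi,
then recurse left with hi=value and right with lo=value.
Preorder trace (stopping at first violation):
  at node 38 with bounds (-inf, +inf): OK
  at node 8 with bounds (-inf, 38): OK
  at node 11 with bounds (-inf, 8): VIOLATION
Node 11 violates its bound: not (-inf < 11 < 8).
Result: Not a valid BST


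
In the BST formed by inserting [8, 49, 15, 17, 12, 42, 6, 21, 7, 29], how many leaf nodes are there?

Tree built from: [8, 49, 15, 17, 12, 42, 6, 21, 7, 29]
Tree (level-order array): [8, 6, 49, None, 7, 15, None, None, None, 12, 17, None, None, None, 42, 21, None, None, 29]
Rule: A leaf has 0 children.
Per-node child counts:
  node 8: 2 child(ren)
  node 6: 1 child(ren)
  node 7: 0 child(ren)
  node 49: 1 child(ren)
  node 15: 2 child(ren)
  node 12: 0 child(ren)
  node 17: 1 child(ren)
  node 42: 1 child(ren)
  node 21: 1 child(ren)
  node 29: 0 child(ren)
Matching nodes: [7, 12, 29]
Count of leaf nodes: 3


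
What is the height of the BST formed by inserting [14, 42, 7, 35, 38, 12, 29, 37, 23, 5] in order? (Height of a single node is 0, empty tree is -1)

Insertion order: [14, 42, 7, 35, 38, 12, 29, 37, 23, 5]
Tree (level-order array): [14, 7, 42, 5, 12, 35, None, None, None, None, None, 29, 38, 23, None, 37]
Compute height bottom-up (empty subtree = -1):
  height(5) = 1 + max(-1, -1) = 0
  height(12) = 1 + max(-1, -1) = 0
  height(7) = 1 + max(0, 0) = 1
  height(23) = 1 + max(-1, -1) = 0
  height(29) = 1 + max(0, -1) = 1
  height(37) = 1 + max(-1, -1) = 0
  height(38) = 1 + max(0, -1) = 1
  height(35) = 1 + max(1, 1) = 2
  height(42) = 1 + max(2, -1) = 3
  height(14) = 1 + max(1, 3) = 4
Height = 4


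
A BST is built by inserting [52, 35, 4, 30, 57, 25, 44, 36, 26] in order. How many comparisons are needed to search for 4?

Search path for 4: 52 -> 35 -> 4
Found: True
Comparisons: 3


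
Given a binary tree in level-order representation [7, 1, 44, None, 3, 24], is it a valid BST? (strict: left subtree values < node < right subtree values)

Level-order array: [7, 1, 44, None, 3, 24]
Validate using subtree bounds (lo, hi): at each node, require lo < value < hi,
then recurse left with hi=value and right with lo=value.
Preorder trace (stopping at first violation):
  at node 7 with bounds (-inf, +inf): OK
  at node 1 with bounds (-inf, 7): OK
  at node 3 with bounds (1, 7): OK
  at node 44 with bounds (7, +inf): OK
  at node 24 with bounds (7, 44): OK
No violation found at any node.
Result: Valid BST


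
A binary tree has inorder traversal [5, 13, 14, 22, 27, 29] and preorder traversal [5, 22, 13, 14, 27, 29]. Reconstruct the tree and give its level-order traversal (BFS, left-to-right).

Inorder:  [5, 13, 14, 22, 27, 29]
Preorder: [5, 22, 13, 14, 27, 29]
Algorithm: preorder visits root first, so consume preorder in order;
for each root, split the current inorder slice at that value into
left-subtree inorder and right-subtree inorder, then recurse.
Recursive splits:
  root=5; inorder splits into left=[], right=[13, 14, 22, 27, 29]
  root=22; inorder splits into left=[13, 14], right=[27, 29]
  root=13; inorder splits into left=[], right=[14]
  root=14; inorder splits into left=[], right=[]
  root=27; inorder splits into left=[], right=[29]
  root=29; inorder splits into left=[], right=[]
Reconstructed level-order: [5, 22, 13, 27, 14, 29]


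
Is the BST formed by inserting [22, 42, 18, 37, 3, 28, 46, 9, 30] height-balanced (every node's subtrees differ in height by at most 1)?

Tree (level-order array): [22, 18, 42, 3, None, 37, 46, None, 9, 28, None, None, None, None, None, None, 30]
Definition: a tree is height-balanced if, at every node, |h(left) - h(right)| <= 1 (empty subtree has height -1).
Bottom-up per-node check:
  node 9: h_left=-1, h_right=-1, diff=0 [OK], height=0
  node 3: h_left=-1, h_right=0, diff=1 [OK], height=1
  node 18: h_left=1, h_right=-1, diff=2 [FAIL (|1--1|=2 > 1)], height=2
  node 30: h_left=-1, h_right=-1, diff=0 [OK], height=0
  node 28: h_left=-1, h_right=0, diff=1 [OK], height=1
  node 37: h_left=1, h_right=-1, diff=2 [FAIL (|1--1|=2 > 1)], height=2
  node 46: h_left=-1, h_right=-1, diff=0 [OK], height=0
  node 42: h_left=2, h_right=0, diff=2 [FAIL (|2-0|=2 > 1)], height=3
  node 22: h_left=2, h_right=3, diff=1 [OK], height=4
Node 18 violates the condition: |1 - -1| = 2 > 1.
Result: Not balanced


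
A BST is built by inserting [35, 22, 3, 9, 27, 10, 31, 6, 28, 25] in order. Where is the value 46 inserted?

Starting tree (level order): [35, 22, None, 3, 27, None, 9, 25, 31, 6, 10, None, None, 28]
Insertion path: 35
Result: insert 46 as right child of 35
Final tree (level order): [35, 22, 46, 3, 27, None, None, None, 9, 25, 31, 6, 10, None, None, 28]


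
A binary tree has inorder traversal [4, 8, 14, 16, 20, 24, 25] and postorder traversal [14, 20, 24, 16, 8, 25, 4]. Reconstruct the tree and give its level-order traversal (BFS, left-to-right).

Inorder:   [4, 8, 14, 16, 20, 24, 25]
Postorder: [14, 20, 24, 16, 8, 25, 4]
Algorithm: postorder visits root last, so walk postorder right-to-left;
each value is the root of the current inorder slice — split it at that
value, recurse on the right subtree first, then the left.
Recursive splits:
  root=4; inorder splits into left=[], right=[8, 14, 16, 20, 24, 25]
  root=25; inorder splits into left=[8, 14, 16, 20, 24], right=[]
  root=8; inorder splits into left=[], right=[14, 16, 20, 24]
  root=16; inorder splits into left=[14], right=[20, 24]
  root=24; inorder splits into left=[20], right=[]
  root=20; inorder splits into left=[], right=[]
  root=14; inorder splits into left=[], right=[]
Reconstructed level-order: [4, 25, 8, 16, 14, 24, 20]


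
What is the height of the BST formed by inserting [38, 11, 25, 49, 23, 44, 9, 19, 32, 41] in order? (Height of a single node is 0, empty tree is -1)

Insertion order: [38, 11, 25, 49, 23, 44, 9, 19, 32, 41]
Tree (level-order array): [38, 11, 49, 9, 25, 44, None, None, None, 23, 32, 41, None, 19]
Compute height bottom-up (empty subtree = -1):
  height(9) = 1 + max(-1, -1) = 0
  height(19) = 1 + max(-1, -1) = 0
  height(23) = 1 + max(0, -1) = 1
  height(32) = 1 + max(-1, -1) = 0
  height(25) = 1 + max(1, 0) = 2
  height(11) = 1 + max(0, 2) = 3
  height(41) = 1 + max(-1, -1) = 0
  height(44) = 1 + max(0, -1) = 1
  height(49) = 1 + max(1, -1) = 2
  height(38) = 1 + max(3, 2) = 4
Height = 4


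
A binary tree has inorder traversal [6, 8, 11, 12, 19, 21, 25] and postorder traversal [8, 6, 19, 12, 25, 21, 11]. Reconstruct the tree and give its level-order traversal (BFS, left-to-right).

Inorder:   [6, 8, 11, 12, 19, 21, 25]
Postorder: [8, 6, 19, 12, 25, 21, 11]
Algorithm: postorder visits root last, so walk postorder right-to-left;
each value is the root of the current inorder slice — split it at that
value, recurse on the right subtree first, then the left.
Recursive splits:
  root=11; inorder splits into left=[6, 8], right=[12, 19, 21, 25]
  root=21; inorder splits into left=[12, 19], right=[25]
  root=25; inorder splits into left=[], right=[]
  root=12; inorder splits into left=[], right=[19]
  root=19; inorder splits into left=[], right=[]
  root=6; inorder splits into left=[], right=[8]
  root=8; inorder splits into left=[], right=[]
Reconstructed level-order: [11, 6, 21, 8, 12, 25, 19]


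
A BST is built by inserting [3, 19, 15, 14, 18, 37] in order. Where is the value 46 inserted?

Starting tree (level order): [3, None, 19, 15, 37, 14, 18]
Insertion path: 3 -> 19 -> 37
Result: insert 46 as right child of 37
Final tree (level order): [3, None, 19, 15, 37, 14, 18, None, 46]


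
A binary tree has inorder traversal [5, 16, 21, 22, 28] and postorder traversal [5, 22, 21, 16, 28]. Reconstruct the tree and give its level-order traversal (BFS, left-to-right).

Inorder:   [5, 16, 21, 22, 28]
Postorder: [5, 22, 21, 16, 28]
Algorithm: postorder visits root last, so walk postorder right-to-left;
each value is the root of the current inorder slice — split it at that
value, recurse on the right subtree first, then the left.
Recursive splits:
  root=28; inorder splits into left=[5, 16, 21, 22], right=[]
  root=16; inorder splits into left=[5], right=[21, 22]
  root=21; inorder splits into left=[], right=[22]
  root=22; inorder splits into left=[], right=[]
  root=5; inorder splits into left=[], right=[]
Reconstructed level-order: [28, 16, 5, 21, 22]


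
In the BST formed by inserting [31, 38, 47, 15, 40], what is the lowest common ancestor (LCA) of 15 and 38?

Tree insertion order: [31, 38, 47, 15, 40]
Tree (level-order array): [31, 15, 38, None, None, None, 47, 40]
In a BST, the LCA of p=15, q=38 is the first node v on the
root-to-leaf path with p <= v <= q (go left if both < v, right if both > v).
Walk from root:
  at 31: 15 <= 31 <= 38, this is the LCA
LCA = 31


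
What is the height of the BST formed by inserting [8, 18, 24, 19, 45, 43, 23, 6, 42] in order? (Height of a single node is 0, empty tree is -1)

Insertion order: [8, 18, 24, 19, 45, 43, 23, 6, 42]
Tree (level-order array): [8, 6, 18, None, None, None, 24, 19, 45, None, 23, 43, None, None, None, 42]
Compute height bottom-up (empty subtree = -1):
  height(6) = 1 + max(-1, -1) = 0
  height(23) = 1 + max(-1, -1) = 0
  height(19) = 1 + max(-1, 0) = 1
  height(42) = 1 + max(-1, -1) = 0
  height(43) = 1 + max(0, -1) = 1
  height(45) = 1 + max(1, -1) = 2
  height(24) = 1 + max(1, 2) = 3
  height(18) = 1 + max(-1, 3) = 4
  height(8) = 1 + max(0, 4) = 5
Height = 5


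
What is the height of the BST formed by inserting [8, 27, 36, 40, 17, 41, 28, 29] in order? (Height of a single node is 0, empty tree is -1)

Insertion order: [8, 27, 36, 40, 17, 41, 28, 29]
Tree (level-order array): [8, None, 27, 17, 36, None, None, 28, 40, None, 29, None, 41]
Compute height bottom-up (empty subtree = -1):
  height(17) = 1 + max(-1, -1) = 0
  height(29) = 1 + max(-1, -1) = 0
  height(28) = 1 + max(-1, 0) = 1
  height(41) = 1 + max(-1, -1) = 0
  height(40) = 1 + max(-1, 0) = 1
  height(36) = 1 + max(1, 1) = 2
  height(27) = 1 + max(0, 2) = 3
  height(8) = 1 + max(-1, 3) = 4
Height = 4


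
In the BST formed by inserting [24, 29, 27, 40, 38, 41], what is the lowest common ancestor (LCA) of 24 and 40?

Tree insertion order: [24, 29, 27, 40, 38, 41]
Tree (level-order array): [24, None, 29, 27, 40, None, None, 38, 41]
In a BST, the LCA of p=24, q=40 is the first node v on the
root-to-leaf path with p <= v <= q (go left if both < v, right if both > v).
Walk from root:
  at 24: 24 <= 24 <= 40, this is the LCA
LCA = 24


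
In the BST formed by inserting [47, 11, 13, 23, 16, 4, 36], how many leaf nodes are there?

Tree built from: [47, 11, 13, 23, 16, 4, 36]
Tree (level-order array): [47, 11, None, 4, 13, None, None, None, 23, 16, 36]
Rule: A leaf has 0 children.
Per-node child counts:
  node 47: 1 child(ren)
  node 11: 2 child(ren)
  node 4: 0 child(ren)
  node 13: 1 child(ren)
  node 23: 2 child(ren)
  node 16: 0 child(ren)
  node 36: 0 child(ren)
Matching nodes: [4, 16, 36]
Count of leaf nodes: 3


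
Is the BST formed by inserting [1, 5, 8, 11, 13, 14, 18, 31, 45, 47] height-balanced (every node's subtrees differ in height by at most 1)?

Tree (level-order array): [1, None, 5, None, 8, None, 11, None, 13, None, 14, None, 18, None, 31, None, 45, None, 47]
Definition: a tree is height-balanced if, at every node, |h(left) - h(right)| <= 1 (empty subtree has height -1).
Bottom-up per-node check:
  node 47: h_left=-1, h_right=-1, diff=0 [OK], height=0
  node 45: h_left=-1, h_right=0, diff=1 [OK], height=1
  node 31: h_left=-1, h_right=1, diff=2 [FAIL (|-1-1|=2 > 1)], height=2
  node 18: h_left=-1, h_right=2, diff=3 [FAIL (|-1-2|=3 > 1)], height=3
  node 14: h_left=-1, h_right=3, diff=4 [FAIL (|-1-3|=4 > 1)], height=4
  node 13: h_left=-1, h_right=4, diff=5 [FAIL (|-1-4|=5 > 1)], height=5
  node 11: h_left=-1, h_right=5, diff=6 [FAIL (|-1-5|=6 > 1)], height=6
  node 8: h_left=-1, h_right=6, diff=7 [FAIL (|-1-6|=7 > 1)], height=7
  node 5: h_left=-1, h_right=7, diff=8 [FAIL (|-1-7|=8 > 1)], height=8
  node 1: h_left=-1, h_right=8, diff=9 [FAIL (|-1-8|=9 > 1)], height=9
Node 31 violates the condition: |-1 - 1| = 2 > 1.
Result: Not balanced


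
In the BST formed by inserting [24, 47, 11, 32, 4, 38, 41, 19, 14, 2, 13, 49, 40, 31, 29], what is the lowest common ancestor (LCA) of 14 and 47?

Tree insertion order: [24, 47, 11, 32, 4, 38, 41, 19, 14, 2, 13, 49, 40, 31, 29]
Tree (level-order array): [24, 11, 47, 4, 19, 32, 49, 2, None, 14, None, 31, 38, None, None, None, None, 13, None, 29, None, None, 41, None, None, None, None, 40]
In a BST, the LCA of p=14, q=47 is the first node v on the
root-to-leaf path with p <= v <= q (go left if both < v, right if both > v).
Walk from root:
  at 24: 14 <= 24 <= 47, this is the LCA
LCA = 24


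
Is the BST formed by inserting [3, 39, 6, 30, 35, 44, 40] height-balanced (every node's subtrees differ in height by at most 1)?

Tree (level-order array): [3, None, 39, 6, 44, None, 30, 40, None, None, 35]
Definition: a tree is height-balanced if, at every node, |h(left) - h(right)| <= 1 (empty subtree has height -1).
Bottom-up per-node check:
  node 35: h_left=-1, h_right=-1, diff=0 [OK], height=0
  node 30: h_left=-1, h_right=0, diff=1 [OK], height=1
  node 6: h_left=-1, h_right=1, diff=2 [FAIL (|-1-1|=2 > 1)], height=2
  node 40: h_left=-1, h_right=-1, diff=0 [OK], height=0
  node 44: h_left=0, h_right=-1, diff=1 [OK], height=1
  node 39: h_left=2, h_right=1, diff=1 [OK], height=3
  node 3: h_left=-1, h_right=3, diff=4 [FAIL (|-1-3|=4 > 1)], height=4
Node 6 violates the condition: |-1 - 1| = 2 > 1.
Result: Not balanced


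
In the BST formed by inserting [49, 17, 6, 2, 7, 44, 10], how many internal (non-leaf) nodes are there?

Tree built from: [49, 17, 6, 2, 7, 44, 10]
Tree (level-order array): [49, 17, None, 6, 44, 2, 7, None, None, None, None, None, 10]
Rule: An internal node has at least one child.
Per-node child counts:
  node 49: 1 child(ren)
  node 17: 2 child(ren)
  node 6: 2 child(ren)
  node 2: 0 child(ren)
  node 7: 1 child(ren)
  node 10: 0 child(ren)
  node 44: 0 child(ren)
Matching nodes: [49, 17, 6, 7]
Count of internal (non-leaf) nodes: 4


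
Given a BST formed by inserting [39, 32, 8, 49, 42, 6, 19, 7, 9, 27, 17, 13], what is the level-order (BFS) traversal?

Tree insertion order: [39, 32, 8, 49, 42, 6, 19, 7, 9, 27, 17, 13]
Tree (level-order array): [39, 32, 49, 8, None, 42, None, 6, 19, None, None, None, 7, 9, 27, None, None, None, 17, None, None, 13]
BFS from the root, enqueuing left then right child of each popped node:
  queue [39] -> pop 39, enqueue [32, 49], visited so far: [39]
  queue [32, 49] -> pop 32, enqueue [8], visited so far: [39, 32]
  queue [49, 8] -> pop 49, enqueue [42], visited so far: [39, 32, 49]
  queue [8, 42] -> pop 8, enqueue [6, 19], visited so far: [39, 32, 49, 8]
  queue [42, 6, 19] -> pop 42, enqueue [none], visited so far: [39, 32, 49, 8, 42]
  queue [6, 19] -> pop 6, enqueue [7], visited so far: [39, 32, 49, 8, 42, 6]
  queue [19, 7] -> pop 19, enqueue [9, 27], visited so far: [39, 32, 49, 8, 42, 6, 19]
  queue [7, 9, 27] -> pop 7, enqueue [none], visited so far: [39, 32, 49, 8, 42, 6, 19, 7]
  queue [9, 27] -> pop 9, enqueue [17], visited so far: [39, 32, 49, 8, 42, 6, 19, 7, 9]
  queue [27, 17] -> pop 27, enqueue [none], visited so far: [39, 32, 49, 8, 42, 6, 19, 7, 9, 27]
  queue [17] -> pop 17, enqueue [13], visited so far: [39, 32, 49, 8, 42, 6, 19, 7, 9, 27, 17]
  queue [13] -> pop 13, enqueue [none], visited so far: [39, 32, 49, 8, 42, 6, 19, 7, 9, 27, 17, 13]
Result: [39, 32, 49, 8, 42, 6, 19, 7, 9, 27, 17, 13]


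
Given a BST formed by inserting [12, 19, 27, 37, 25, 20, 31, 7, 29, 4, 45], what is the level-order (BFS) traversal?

Tree insertion order: [12, 19, 27, 37, 25, 20, 31, 7, 29, 4, 45]
Tree (level-order array): [12, 7, 19, 4, None, None, 27, None, None, 25, 37, 20, None, 31, 45, None, None, 29]
BFS from the root, enqueuing left then right child of each popped node:
  queue [12] -> pop 12, enqueue [7, 19], visited so far: [12]
  queue [7, 19] -> pop 7, enqueue [4], visited so far: [12, 7]
  queue [19, 4] -> pop 19, enqueue [27], visited so far: [12, 7, 19]
  queue [4, 27] -> pop 4, enqueue [none], visited so far: [12, 7, 19, 4]
  queue [27] -> pop 27, enqueue [25, 37], visited so far: [12, 7, 19, 4, 27]
  queue [25, 37] -> pop 25, enqueue [20], visited so far: [12, 7, 19, 4, 27, 25]
  queue [37, 20] -> pop 37, enqueue [31, 45], visited so far: [12, 7, 19, 4, 27, 25, 37]
  queue [20, 31, 45] -> pop 20, enqueue [none], visited so far: [12, 7, 19, 4, 27, 25, 37, 20]
  queue [31, 45] -> pop 31, enqueue [29], visited so far: [12, 7, 19, 4, 27, 25, 37, 20, 31]
  queue [45, 29] -> pop 45, enqueue [none], visited so far: [12, 7, 19, 4, 27, 25, 37, 20, 31, 45]
  queue [29] -> pop 29, enqueue [none], visited so far: [12, 7, 19, 4, 27, 25, 37, 20, 31, 45, 29]
Result: [12, 7, 19, 4, 27, 25, 37, 20, 31, 45, 29]


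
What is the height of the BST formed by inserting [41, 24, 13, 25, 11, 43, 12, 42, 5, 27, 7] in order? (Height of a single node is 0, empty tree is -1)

Insertion order: [41, 24, 13, 25, 11, 43, 12, 42, 5, 27, 7]
Tree (level-order array): [41, 24, 43, 13, 25, 42, None, 11, None, None, 27, None, None, 5, 12, None, None, None, 7]
Compute height bottom-up (empty subtree = -1):
  height(7) = 1 + max(-1, -1) = 0
  height(5) = 1 + max(-1, 0) = 1
  height(12) = 1 + max(-1, -1) = 0
  height(11) = 1 + max(1, 0) = 2
  height(13) = 1 + max(2, -1) = 3
  height(27) = 1 + max(-1, -1) = 0
  height(25) = 1 + max(-1, 0) = 1
  height(24) = 1 + max(3, 1) = 4
  height(42) = 1 + max(-1, -1) = 0
  height(43) = 1 + max(0, -1) = 1
  height(41) = 1 + max(4, 1) = 5
Height = 5


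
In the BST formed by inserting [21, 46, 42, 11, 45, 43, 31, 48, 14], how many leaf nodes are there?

Tree built from: [21, 46, 42, 11, 45, 43, 31, 48, 14]
Tree (level-order array): [21, 11, 46, None, 14, 42, 48, None, None, 31, 45, None, None, None, None, 43]
Rule: A leaf has 0 children.
Per-node child counts:
  node 21: 2 child(ren)
  node 11: 1 child(ren)
  node 14: 0 child(ren)
  node 46: 2 child(ren)
  node 42: 2 child(ren)
  node 31: 0 child(ren)
  node 45: 1 child(ren)
  node 43: 0 child(ren)
  node 48: 0 child(ren)
Matching nodes: [14, 31, 43, 48]
Count of leaf nodes: 4


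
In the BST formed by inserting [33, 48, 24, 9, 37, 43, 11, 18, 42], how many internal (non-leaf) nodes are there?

Tree built from: [33, 48, 24, 9, 37, 43, 11, 18, 42]
Tree (level-order array): [33, 24, 48, 9, None, 37, None, None, 11, None, 43, None, 18, 42]
Rule: An internal node has at least one child.
Per-node child counts:
  node 33: 2 child(ren)
  node 24: 1 child(ren)
  node 9: 1 child(ren)
  node 11: 1 child(ren)
  node 18: 0 child(ren)
  node 48: 1 child(ren)
  node 37: 1 child(ren)
  node 43: 1 child(ren)
  node 42: 0 child(ren)
Matching nodes: [33, 24, 9, 11, 48, 37, 43]
Count of internal (non-leaf) nodes: 7


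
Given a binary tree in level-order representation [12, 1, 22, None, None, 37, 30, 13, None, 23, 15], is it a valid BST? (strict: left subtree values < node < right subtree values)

Level-order array: [12, 1, 22, None, None, 37, 30, 13, None, 23, 15]
Validate using subtree bounds (lo, hi): at each node, require lo < value < hi,
then recurse left with hi=value and right with lo=value.
Preorder trace (stopping at first violation):
  at node 12 with bounds (-inf, +inf): OK
  at node 1 with bounds (-inf, 12): OK
  at node 22 with bounds (12, +inf): OK
  at node 37 with bounds (12, 22): VIOLATION
Node 37 violates its bound: not (12 < 37 < 22).
Result: Not a valid BST


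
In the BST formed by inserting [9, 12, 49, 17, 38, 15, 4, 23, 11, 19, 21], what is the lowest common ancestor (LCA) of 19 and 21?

Tree insertion order: [9, 12, 49, 17, 38, 15, 4, 23, 11, 19, 21]
Tree (level-order array): [9, 4, 12, None, None, 11, 49, None, None, 17, None, 15, 38, None, None, 23, None, 19, None, None, 21]
In a BST, the LCA of p=19, q=21 is the first node v on the
root-to-leaf path with p <= v <= q (go left if both < v, right if both > v).
Walk from root:
  at 9: both 19 and 21 > 9, go right
  at 12: both 19 and 21 > 12, go right
  at 49: both 19 and 21 < 49, go left
  at 17: both 19 and 21 > 17, go right
  at 38: both 19 and 21 < 38, go left
  at 23: both 19 and 21 < 23, go left
  at 19: 19 <= 19 <= 21, this is the LCA
LCA = 19


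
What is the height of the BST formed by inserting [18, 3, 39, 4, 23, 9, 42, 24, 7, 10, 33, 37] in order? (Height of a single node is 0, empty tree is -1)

Insertion order: [18, 3, 39, 4, 23, 9, 42, 24, 7, 10, 33, 37]
Tree (level-order array): [18, 3, 39, None, 4, 23, 42, None, 9, None, 24, None, None, 7, 10, None, 33, None, None, None, None, None, 37]
Compute height bottom-up (empty subtree = -1):
  height(7) = 1 + max(-1, -1) = 0
  height(10) = 1 + max(-1, -1) = 0
  height(9) = 1 + max(0, 0) = 1
  height(4) = 1 + max(-1, 1) = 2
  height(3) = 1 + max(-1, 2) = 3
  height(37) = 1 + max(-1, -1) = 0
  height(33) = 1 + max(-1, 0) = 1
  height(24) = 1 + max(-1, 1) = 2
  height(23) = 1 + max(-1, 2) = 3
  height(42) = 1 + max(-1, -1) = 0
  height(39) = 1 + max(3, 0) = 4
  height(18) = 1 + max(3, 4) = 5
Height = 5


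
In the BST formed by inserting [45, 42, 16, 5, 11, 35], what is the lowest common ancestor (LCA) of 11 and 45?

Tree insertion order: [45, 42, 16, 5, 11, 35]
Tree (level-order array): [45, 42, None, 16, None, 5, 35, None, 11]
In a BST, the LCA of p=11, q=45 is the first node v on the
root-to-leaf path with p <= v <= q (go left if both < v, right if both > v).
Walk from root:
  at 45: 11 <= 45 <= 45, this is the LCA
LCA = 45


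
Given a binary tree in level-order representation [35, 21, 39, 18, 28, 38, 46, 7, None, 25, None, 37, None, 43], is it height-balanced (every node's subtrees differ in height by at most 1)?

Tree (level-order array): [35, 21, 39, 18, 28, 38, 46, 7, None, 25, None, 37, None, 43]
Definition: a tree is height-balanced if, at every node, |h(left) - h(right)| <= 1 (empty subtree has height -1).
Bottom-up per-node check:
  node 7: h_left=-1, h_right=-1, diff=0 [OK], height=0
  node 18: h_left=0, h_right=-1, diff=1 [OK], height=1
  node 25: h_left=-1, h_right=-1, diff=0 [OK], height=0
  node 28: h_left=0, h_right=-1, diff=1 [OK], height=1
  node 21: h_left=1, h_right=1, diff=0 [OK], height=2
  node 37: h_left=-1, h_right=-1, diff=0 [OK], height=0
  node 38: h_left=0, h_right=-1, diff=1 [OK], height=1
  node 43: h_left=-1, h_right=-1, diff=0 [OK], height=0
  node 46: h_left=0, h_right=-1, diff=1 [OK], height=1
  node 39: h_left=1, h_right=1, diff=0 [OK], height=2
  node 35: h_left=2, h_right=2, diff=0 [OK], height=3
All nodes satisfy the balance condition.
Result: Balanced


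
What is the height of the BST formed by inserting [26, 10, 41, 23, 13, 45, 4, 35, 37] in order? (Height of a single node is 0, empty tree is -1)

Insertion order: [26, 10, 41, 23, 13, 45, 4, 35, 37]
Tree (level-order array): [26, 10, 41, 4, 23, 35, 45, None, None, 13, None, None, 37]
Compute height bottom-up (empty subtree = -1):
  height(4) = 1 + max(-1, -1) = 0
  height(13) = 1 + max(-1, -1) = 0
  height(23) = 1 + max(0, -1) = 1
  height(10) = 1 + max(0, 1) = 2
  height(37) = 1 + max(-1, -1) = 0
  height(35) = 1 + max(-1, 0) = 1
  height(45) = 1 + max(-1, -1) = 0
  height(41) = 1 + max(1, 0) = 2
  height(26) = 1 + max(2, 2) = 3
Height = 3


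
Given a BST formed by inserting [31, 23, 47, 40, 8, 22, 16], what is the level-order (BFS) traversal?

Tree insertion order: [31, 23, 47, 40, 8, 22, 16]
Tree (level-order array): [31, 23, 47, 8, None, 40, None, None, 22, None, None, 16]
BFS from the root, enqueuing left then right child of each popped node:
  queue [31] -> pop 31, enqueue [23, 47], visited so far: [31]
  queue [23, 47] -> pop 23, enqueue [8], visited so far: [31, 23]
  queue [47, 8] -> pop 47, enqueue [40], visited so far: [31, 23, 47]
  queue [8, 40] -> pop 8, enqueue [22], visited so far: [31, 23, 47, 8]
  queue [40, 22] -> pop 40, enqueue [none], visited so far: [31, 23, 47, 8, 40]
  queue [22] -> pop 22, enqueue [16], visited so far: [31, 23, 47, 8, 40, 22]
  queue [16] -> pop 16, enqueue [none], visited so far: [31, 23, 47, 8, 40, 22, 16]
Result: [31, 23, 47, 8, 40, 22, 16]


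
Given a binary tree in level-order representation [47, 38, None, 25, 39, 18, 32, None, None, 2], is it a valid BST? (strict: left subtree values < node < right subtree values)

Level-order array: [47, 38, None, 25, 39, 18, 32, None, None, 2]
Validate using subtree bounds (lo, hi): at each node, require lo < value < hi,
then recurse left with hi=value and right with lo=value.
Preorder trace (stopping at first violation):
  at node 47 with bounds (-inf, +inf): OK
  at node 38 with bounds (-inf, 47): OK
  at node 25 with bounds (-inf, 38): OK
  at node 18 with bounds (-inf, 25): OK
  at node 2 with bounds (-inf, 18): OK
  at node 32 with bounds (25, 38): OK
  at node 39 with bounds (38, 47): OK
No violation found at any node.
Result: Valid BST


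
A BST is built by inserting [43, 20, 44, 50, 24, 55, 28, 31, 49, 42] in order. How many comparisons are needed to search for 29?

Search path for 29: 43 -> 20 -> 24 -> 28 -> 31
Found: False
Comparisons: 5


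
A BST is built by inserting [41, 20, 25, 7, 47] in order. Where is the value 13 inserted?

Starting tree (level order): [41, 20, 47, 7, 25]
Insertion path: 41 -> 20 -> 7
Result: insert 13 as right child of 7
Final tree (level order): [41, 20, 47, 7, 25, None, None, None, 13]


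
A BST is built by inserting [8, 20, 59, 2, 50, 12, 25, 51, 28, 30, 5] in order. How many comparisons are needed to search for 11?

Search path for 11: 8 -> 20 -> 12
Found: False
Comparisons: 3


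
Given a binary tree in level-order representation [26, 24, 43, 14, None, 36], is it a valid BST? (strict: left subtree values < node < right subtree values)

Level-order array: [26, 24, 43, 14, None, 36]
Validate using subtree bounds (lo, hi): at each node, require lo < value < hi,
then recurse left with hi=value and right with lo=value.
Preorder trace (stopping at first violation):
  at node 26 with bounds (-inf, +inf): OK
  at node 24 with bounds (-inf, 26): OK
  at node 14 with bounds (-inf, 24): OK
  at node 43 with bounds (26, +inf): OK
  at node 36 with bounds (26, 43): OK
No violation found at any node.
Result: Valid BST


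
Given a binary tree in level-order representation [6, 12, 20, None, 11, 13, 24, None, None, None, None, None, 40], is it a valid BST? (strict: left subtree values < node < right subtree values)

Level-order array: [6, 12, 20, None, 11, 13, 24, None, None, None, None, None, 40]
Validate using subtree bounds (lo, hi): at each node, require lo < value < hi,
then recurse left with hi=value and right with lo=value.
Preorder trace (stopping at first violation):
  at node 6 with bounds (-inf, +inf): OK
  at node 12 with bounds (-inf, 6): VIOLATION
Node 12 violates its bound: not (-inf < 12 < 6).
Result: Not a valid BST


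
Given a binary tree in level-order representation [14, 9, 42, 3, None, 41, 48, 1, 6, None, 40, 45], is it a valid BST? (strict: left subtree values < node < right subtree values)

Level-order array: [14, 9, 42, 3, None, 41, 48, 1, 6, None, 40, 45]
Validate using subtree bounds (lo, hi): at each node, require lo < value < hi,
then recurse left with hi=value and right with lo=value.
Preorder trace (stopping at first violation):
  at node 14 with bounds (-inf, +inf): OK
  at node 9 with bounds (-inf, 14): OK
  at node 3 with bounds (-inf, 9): OK
  at node 1 with bounds (-inf, 3): OK
  at node 6 with bounds (3, 9): OK
  at node 42 with bounds (14, +inf): OK
  at node 41 with bounds (14, 42): OK
  at node 40 with bounds (41, 42): VIOLATION
Node 40 violates its bound: not (41 < 40 < 42).
Result: Not a valid BST


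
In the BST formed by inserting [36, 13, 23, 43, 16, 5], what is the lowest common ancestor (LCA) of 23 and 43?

Tree insertion order: [36, 13, 23, 43, 16, 5]
Tree (level-order array): [36, 13, 43, 5, 23, None, None, None, None, 16]
In a BST, the LCA of p=23, q=43 is the first node v on the
root-to-leaf path with p <= v <= q (go left if both < v, right if both > v).
Walk from root:
  at 36: 23 <= 36 <= 43, this is the LCA
LCA = 36


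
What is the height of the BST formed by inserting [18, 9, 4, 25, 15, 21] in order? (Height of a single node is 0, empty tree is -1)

Insertion order: [18, 9, 4, 25, 15, 21]
Tree (level-order array): [18, 9, 25, 4, 15, 21]
Compute height bottom-up (empty subtree = -1):
  height(4) = 1 + max(-1, -1) = 0
  height(15) = 1 + max(-1, -1) = 0
  height(9) = 1 + max(0, 0) = 1
  height(21) = 1 + max(-1, -1) = 0
  height(25) = 1 + max(0, -1) = 1
  height(18) = 1 + max(1, 1) = 2
Height = 2


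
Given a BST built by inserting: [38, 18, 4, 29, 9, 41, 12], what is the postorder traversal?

Tree insertion order: [38, 18, 4, 29, 9, 41, 12]
Tree (level-order array): [38, 18, 41, 4, 29, None, None, None, 9, None, None, None, 12]
Postorder traversal: [12, 9, 4, 29, 18, 41, 38]


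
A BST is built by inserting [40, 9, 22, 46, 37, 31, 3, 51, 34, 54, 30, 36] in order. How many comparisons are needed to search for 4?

Search path for 4: 40 -> 9 -> 3
Found: False
Comparisons: 3


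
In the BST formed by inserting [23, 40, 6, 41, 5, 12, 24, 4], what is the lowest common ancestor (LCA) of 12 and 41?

Tree insertion order: [23, 40, 6, 41, 5, 12, 24, 4]
Tree (level-order array): [23, 6, 40, 5, 12, 24, 41, 4]
In a BST, the LCA of p=12, q=41 is the first node v on the
root-to-leaf path with p <= v <= q (go left if both < v, right if both > v).
Walk from root:
  at 23: 12 <= 23 <= 41, this is the LCA
LCA = 23


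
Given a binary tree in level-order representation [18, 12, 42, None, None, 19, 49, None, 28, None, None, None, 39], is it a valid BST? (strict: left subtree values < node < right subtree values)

Level-order array: [18, 12, 42, None, None, 19, 49, None, 28, None, None, None, 39]
Validate using subtree bounds (lo, hi): at each node, require lo < value < hi,
then recurse left with hi=value and right with lo=value.
Preorder trace (stopping at first violation):
  at node 18 with bounds (-inf, +inf): OK
  at node 12 with bounds (-inf, 18): OK
  at node 42 with bounds (18, +inf): OK
  at node 19 with bounds (18, 42): OK
  at node 28 with bounds (19, 42): OK
  at node 39 with bounds (28, 42): OK
  at node 49 with bounds (42, +inf): OK
No violation found at any node.
Result: Valid BST


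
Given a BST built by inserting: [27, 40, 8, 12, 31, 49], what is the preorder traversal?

Tree insertion order: [27, 40, 8, 12, 31, 49]
Tree (level-order array): [27, 8, 40, None, 12, 31, 49]
Preorder traversal: [27, 8, 12, 40, 31, 49]


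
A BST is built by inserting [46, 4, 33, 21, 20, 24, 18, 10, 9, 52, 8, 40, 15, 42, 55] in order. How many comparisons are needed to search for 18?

Search path for 18: 46 -> 4 -> 33 -> 21 -> 20 -> 18
Found: True
Comparisons: 6


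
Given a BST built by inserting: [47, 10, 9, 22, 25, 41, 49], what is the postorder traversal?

Tree insertion order: [47, 10, 9, 22, 25, 41, 49]
Tree (level-order array): [47, 10, 49, 9, 22, None, None, None, None, None, 25, None, 41]
Postorder traversal: [9, 41, 25, 22, 10, 49, 47]


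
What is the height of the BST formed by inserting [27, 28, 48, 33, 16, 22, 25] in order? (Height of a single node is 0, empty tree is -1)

Insertion order: [27, 28, 48, 33, 16, 22, 25]
Tree (level-order array): [27, 16, 28, None, 22, None, 48, None, 25, 33]
Compute height bottom-up (empty subtree = -1):
  height(25) = 1 + max(-1, -1) = 0
  height(22) = 1 + max(-1, 0) = 1
  height(16) = 1 + max(-1, 1) = 2
  height(33) = 1 + max(-1, -1) = 0
  height(48) = 1 + max(0, -1) = 1
  height(28) = 1 + max(-1, 1) = 2
  height(27) = 1 + max(2, 2) = 3
Height = 3


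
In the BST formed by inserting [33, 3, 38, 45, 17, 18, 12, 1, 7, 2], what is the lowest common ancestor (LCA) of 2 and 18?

Tree insertion order: [33, 3, 38, 45, 17, 18, 12, 1, 7, 2]
Tree (level-order array): [33, 3, 38, 1, 17, None, 45, None, 2, 12, 18, None, None, None, None, 7]
In a BST, the LCA of p=2, q=18 is the first node v on the
root-to-leaf path with p <= v <= q (go left if both < v, right if both > v).
Walk from root:
  at 33: both 2 and 18 < 33, go left
  at 3: 2 <= 3 <= 18, this is the LCA
LCA = 3


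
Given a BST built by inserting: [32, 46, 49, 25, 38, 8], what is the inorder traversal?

Tree insertion order: [32, 46, 49, 25, 38, 8]
Tree (level-order array): [32, 25, 46, 8, None, 38, 49]
Inorder traversal: [8, 25, 32, 38, 46, 49]


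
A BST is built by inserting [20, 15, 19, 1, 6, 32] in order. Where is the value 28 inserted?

Starting tree (level order): [20, 15, 32, 1, 19, None, None, None, 6]
Insertion path: 20 -> 32
Result: insert 28 as left child of 32
Final tree (level order): [20, 15, 32, 1, 19, 28, None, None, 6]


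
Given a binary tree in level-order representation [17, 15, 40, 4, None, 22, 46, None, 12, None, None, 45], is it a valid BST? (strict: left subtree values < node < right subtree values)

Level-order array: [17, 15, 40, 4, None, 22, 46, None, 12, None, None, 45]
Validate using subtree bounds (lo, hi): at each node, require lo < value < hi,
then recurse left with hi=value and right with lo=value.
Preorder trace (stopping at first violation):
  at node 17 with bounds (-inf, +inf): OK
  at node 15 with bounds (-inf, 17): OK
  at node 4 with bounds (-inf, 15): OK
  at node 12 with bounds (4, 15): OK
  at node 40 with bounds (17, +inf): OK
  at node 22 with bounds (17, 40): OK
  at node 46 with bounds (40, +inf): OK
  at node 45 with bounds (40, 46): OK
No violation found at any node.
Result: Valid BST


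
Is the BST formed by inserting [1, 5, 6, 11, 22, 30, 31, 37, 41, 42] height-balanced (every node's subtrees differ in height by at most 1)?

Tree (level-order array): [1, None, 5, None, 6, None, 11, None, 22, None, 30, None, 31, None, 37, None, 41, None, 42]
Definition: a tree is height-balanced if, at every node, |h(left) - h(right)| <= 1 (empty subtree has height -1).
Bottom-up per-node check:
  node 42: h_left=-1, h_right=-1, diff=0 [OK], height=0
  node 41: h_left=-1, h_right=0, diff=1 [OK], height=1
  node 37: h_left=-1, h_right=1, diff=2 [FAIL (|-1-1|=2 > 1)], height=2
  node 31: h_left=-1, h_right=2, diff=3 [FAIL (|-1-2|=3 > 1)], height=3
  node 30: h_left=-1, h_right=3, diff=4 [FAIL (|-1-3|=4 > 1)], height=4
  node 22: h_left=-1, h_right=4, diff=5 [FAIL (|-1-4|=5 > 1)], height=5
  node 11: h_left=-1, h_right=5, diff=6 [FAIL (|-1-5|=6 > 1)], height=6
  node 6: h_left=-1, h_right=6, diff=7 [FAIL (|-1-6|=7 > 1)], height=7
  node 5: h_left=-1, h_right=7, diff=8 [FAIL (|-1-7|=8 > 1)], height=8
  node 1: h_left=-1, h_right=8, diff=9 [FAIL (|-1-8|=9 > 1)], height=9
Node 37 violates the condition: |-1 - 1| = 2 > 1.
Result: Not balanced


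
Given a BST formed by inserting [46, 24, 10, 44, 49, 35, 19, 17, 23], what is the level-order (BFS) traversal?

Tree insertion order: [46, 24, 10, 44, 49, 35, 19, 17, 23]
Tree (level-order array): [46, 24, 49, 10, 44, None, None, None, 19, 35, None, 17, 23]
BFS from the root, enqueuing left then right child of each popped node:
  queue [46] -> pop 46, enqueue [24, 49], visited so far: [46]
  queue [24, 49] -> pop 24, enqueue [10, 44], visited so far: [46, 24]
  queue [49, 10, 44] -> pop 49, enqueue [none], visited so far: [46, 24, 49]
  queue [10, 44] -> pop 10, enqueue [19], visited so far: [46, 24, 49, 10]
  queue [44, 19] -> pop 44, enqueue [35], visited so far: [46, 24, 49, 10, 44]
  queue [19, 35] -> pop 19, enqueue [17, 23], visited so far: [46, 24, 49, 10, 44, 19]
  queue [35, 17, 23] -> pop 35, enqueue [none], visited so far: [46, 24, 49, 10, 44, 19, 35]
  queue [17, 23] -> pop 17, enqueue [none], visited so far: [46, 24, 49, 10, 44, 19, 35, 17]
  queue [23] -> pop 23, enqueue [none], visited so far: [46, 24, 49, 10, 44, 19, 35, 17, 23]
Result: [46, 24, 49, 10, 44, 19, 35, 17, 23]
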